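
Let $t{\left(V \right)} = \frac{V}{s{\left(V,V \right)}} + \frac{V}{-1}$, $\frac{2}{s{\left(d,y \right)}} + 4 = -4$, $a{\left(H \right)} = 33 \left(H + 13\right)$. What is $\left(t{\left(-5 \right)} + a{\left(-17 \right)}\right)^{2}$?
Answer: $11449$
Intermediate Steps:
$a{\left(H \right)} = 429 + 33 H$ ($a{\left(H \right)} = 33 \left(13 + H\right) = 429 + 33 H$)
$s{\left(d,y \right)} = - \frac{1}{4}$ ($s{\left(d,y \right)} = \frac{2}{-4 - 4} = \frac{2}{-8} = 2 \left(- \frac{1}{8}\right) = - \frac{1}{4}$)
$t{\left(V \right)} = - 5 V$ ($t{\left(V \right)} = \frac{V}{- \frac{1}{4}} + \frac{V}{-1} = V \left(-4\right) + V \left(-1\right) = - 4 V - V = - 5 V$)
$\left(t{\left(-5 \right)} + a{\left(-17 \right)}\right)^{2} = \left(\left(-5\right) \left(-5\right) + \left(429 + 33 \left(-17\right)\right)\right)^{2} = \left(25 + \left(429 - 561\right)\right)^{2} = \left(25 - 132\right)^{2} = \left(-107\right)^{2} = 11449$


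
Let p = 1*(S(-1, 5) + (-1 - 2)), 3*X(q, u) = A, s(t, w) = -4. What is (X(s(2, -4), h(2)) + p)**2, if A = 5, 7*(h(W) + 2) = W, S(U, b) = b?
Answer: 121/9 ≈ 13.444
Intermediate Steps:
h(W) = -2 + W/7
X(q, u) = 5/3 (X(q, u) = (1/3)*5 = 5/3)
p = 2 (p = 1*(5 + (-1 - 2)) = 1*(5 - 3) = 1*2 = 2)
(X(s(2, -4), h(2)) + p)**2 = (5/3 + 2)**2 = (11/3)**2 = 121/9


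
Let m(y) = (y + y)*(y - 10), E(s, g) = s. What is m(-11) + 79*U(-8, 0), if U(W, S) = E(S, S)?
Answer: 462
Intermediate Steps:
m(y) = 2*y*(-10 + y) (m(y) = (2*y)*(-10 + y) = 2*y*(-10 + y))
U(W, S) = S
m(-11) + 79*U(-8, 0) = 2*(-11)*(-10 - 11) + 79*0 = 2*(-11)*(-21) + 0 = 462 + 0 = 462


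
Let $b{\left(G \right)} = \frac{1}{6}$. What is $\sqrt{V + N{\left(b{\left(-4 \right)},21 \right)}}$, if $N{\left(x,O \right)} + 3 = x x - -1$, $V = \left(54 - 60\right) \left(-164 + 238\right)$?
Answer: $\frac{13 i \sqrt{95}}{6} \approx 21.118 i$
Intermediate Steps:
$V = -444$ ($V = \left(-6\right) 74 = -444$)
$b{\left(G \right)} = \frac{1}{6}$
$N{\left(x,O \right)} = -2 + x^{2}$ ($N{\left(x,O \right)} = -3 + \left(x x - -1\right) = -3 + \left(x^{2} + 1\right) = -3 + \left(1 + x^{2}\right) = -2 + x^{2}$)
$\sqrt{V + N{\left(b{\left(-4 \right)},21 \right)}} = \sqrt{-444 - \left(2 - \left(\frac{1}{6}\right)^{2}\right)} = \sqrt{-444 + \left(-2 + \frac{1}{36}\right)} = \sqrt{-444 - \frac{71}{36}} = \sqrt{- \frac{16055}{36}} = \frac{13 i \sqrt{95}}{6}$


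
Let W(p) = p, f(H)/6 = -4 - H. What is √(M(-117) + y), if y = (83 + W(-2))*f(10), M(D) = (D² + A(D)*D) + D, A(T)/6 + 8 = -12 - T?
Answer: 3*I*√6814 ≈ 247.64*I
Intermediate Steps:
f(H) = -24 - 6*H (f(H) = 6*(-4 - H) = -24 - 6*H)
A(T) = -120 - 6*T (A(T) = -48 + 6*(-12 - T) = -48 + (-72 - 6*T) = -120 - 6*T)
M(D) = D + D² + D*(-120 - 6*D) (M(D) = (D² + (-120 - 6*D)*D) + D = (D² + D*(-120 - 6*D)) + D = D + D² + D*(-120 - 6*D))
y = -6804 (y = (83 - 2)*(-24 - 6*10) = 81*(-24 - 60) = 81*(-84) = -6804)
√(M(-117) + y) = √(-117*(-119 - 5*(-117)) - 6804) = √(-117*(-119 + 585) - 6804) = √(-117*466 - 6804) = √(-54522 - 6804) = √(-61326) = 3*I*√6814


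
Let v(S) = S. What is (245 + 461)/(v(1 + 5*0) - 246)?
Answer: -706/245 ≈ -2.8816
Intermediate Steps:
(245 + 461)/(v(1 + 5*0) - 246) = (245 + 461)/((1 + 5*0) - 246) = 706/((1 + 0) - 246) = 706/(1 - 246) = 706/(-245) = 706*(-1/245) = -706/245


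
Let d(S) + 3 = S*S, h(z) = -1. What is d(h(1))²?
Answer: 4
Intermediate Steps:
d(S) = -3 + S² (d(S) = -3 + S*S = -3 + S²)
d(h(1))² = (-3 + (-1)²)² = (-3 + 1)² = (-2)² = 4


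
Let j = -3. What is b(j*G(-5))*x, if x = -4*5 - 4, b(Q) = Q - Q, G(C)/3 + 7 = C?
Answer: 0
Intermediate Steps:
G(C) = -21 + 3*C
b(Q) = 0
x = -24 (x = -20 - 4 = -24)
b(j*G(-5))*x = 0*(-24) = 0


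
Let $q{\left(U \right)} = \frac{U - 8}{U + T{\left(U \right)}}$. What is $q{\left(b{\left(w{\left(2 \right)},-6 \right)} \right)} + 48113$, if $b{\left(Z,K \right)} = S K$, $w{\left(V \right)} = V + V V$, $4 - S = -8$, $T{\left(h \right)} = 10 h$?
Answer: $\frac{4763197}{99} \approx 48113.0$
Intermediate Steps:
$S = 12$ ($S = 4 - -8 = 4 + 8 = 12$)
$w{\left(V \right)} = V + V^{2}$
$b{\left(Z,K \right)} = 12 K$
$q{\left(U \right)} = \frac{-8 + U}{11 U}$ ($q{\left(U \right)} = \frac{U - 8}{U + 10 U} = \frac{-8 + U}{11 U}$)
$q{\left(b{\left(w{\left(2 \right)},-6 \right)} \right)} + 48113 = \frac{-8 + 12 \left(-6\right)}{11 \cdot 12 \left(-6\right)} + 48113 = \frac{-8 - 72}{11 \left(-72\right)} + 48113 = \frac{1}{11} \left(- \frac{1}{72}\right) \left(-80\right) + 48113 = \frac{10}{99} + 48113 = \frac{4763197}{99}$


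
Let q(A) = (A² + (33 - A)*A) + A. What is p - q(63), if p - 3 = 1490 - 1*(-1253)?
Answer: 604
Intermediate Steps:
q(A) = A + A² + A*(33 - A) (q(A) = (A² + A*(33 - A)) + A = A + A² + A*(33 - A))
p = 2746 (p = 3 + (1490 - 1*(-1253)) = 3 + (1490 + 1253) = 3 + 2743 = 2746)
p - q(63) = 2746 - 34*63 = 2746 - 1*2142 = 2746 - 2142 = 604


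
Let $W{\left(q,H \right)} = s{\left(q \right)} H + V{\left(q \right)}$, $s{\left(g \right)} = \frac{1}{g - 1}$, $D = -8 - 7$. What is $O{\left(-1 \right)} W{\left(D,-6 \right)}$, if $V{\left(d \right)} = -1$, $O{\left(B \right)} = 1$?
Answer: $- \frac{5}{8} \approx -0.625$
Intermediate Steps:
$D = -15$ ($D = -8 - 7 = -15$)
$s{\left(g \right)} = \frac{1}{-1 + g}$
$W{\left(q,H \right)} = -1 + \frac{H}{-1 + q}$ ($W{\left(q,H \right)} = \frac{H}{-1 + q} - 1 = -1 + \frac{H}{-1 + q}$)
$O{\left(-1 \right)} W{\left(D,-6 \right)} = 1 \frac{1 - 6 - -15}{-1 - 15} = 1 \frac{1 - 6 + 15}{-16} = 1 \left(\left(- \frac{1}{16}\right) 10\right) = 1 \left(- \frac{5}{8}\right) = - \frac{5}{8}$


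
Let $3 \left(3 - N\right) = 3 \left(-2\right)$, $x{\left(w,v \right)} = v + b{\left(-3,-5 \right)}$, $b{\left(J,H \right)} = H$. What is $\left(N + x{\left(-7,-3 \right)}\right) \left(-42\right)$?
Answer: $126$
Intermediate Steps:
$x{\left(w,v \right)} = -5 + v$ ($x{\left(w,v \right)} = v - 5 = -5 + v$)
$N = 5$ ($N = 3 - \frac{3 \left(-2\right)}{3} = 3 - -2 = 3 + 2 = 5$)
$\left(N + x{\left(-7,-3 \right)}\right) \left(-42\right) = \left(5 - 8\right) \left(-42\right) = \left(-3\right) \left(-42\right) = 126$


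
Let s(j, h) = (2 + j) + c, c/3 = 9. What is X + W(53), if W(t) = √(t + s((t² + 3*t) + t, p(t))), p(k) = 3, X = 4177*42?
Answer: 175434 + √3103 ≈ 1.7549e+5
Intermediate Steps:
X = 175434
c = 27 (c = 3*9 = 27)
s(j, h) = 29 + j (s(j, h) = (2 + j) + 27 = 29 + j)
W(t) = √(29 + t² + 5*t) (W(t) = √(t + (29 + ((t² + 3*t) + t))) = √(t + (29 + (t² + 4*t))) = √(t + (29 + t² + 4*t)) = √(29 + t² + 5*t))
X + W(53) = 175434 + √(29 + 53 + 53*(4 + 53)) = 175434 + √(29 + 53 + 53*57) = 175434 + √(29 + 53 + 3021) = 175434 + √3103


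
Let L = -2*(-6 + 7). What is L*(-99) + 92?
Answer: 290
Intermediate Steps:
L = -2 (L = -2*1 = -2)
L*(-99) + 92 = -2*(-99) + 92 = 198 + 92 = 290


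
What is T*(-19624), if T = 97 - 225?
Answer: 2511872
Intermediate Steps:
T = -128
T*(-19624) = -128*(-19624) = 2511872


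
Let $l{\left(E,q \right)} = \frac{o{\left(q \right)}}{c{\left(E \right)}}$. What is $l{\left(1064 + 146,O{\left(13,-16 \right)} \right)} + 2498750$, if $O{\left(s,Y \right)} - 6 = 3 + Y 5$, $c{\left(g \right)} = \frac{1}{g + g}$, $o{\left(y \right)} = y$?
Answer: $2326930$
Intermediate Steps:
$c{\left(g \right)} = \frac{1}{2 g}$
$O{\left(s,Y \right)} = 9 + 5 Y$ ($O{\left(s,Y \right)} = 6 + \left(3 + Y 5\right) = 6 + \left(3 + 5 Y\right) = 9 + 5 Y$)
$l{\left(E,q \right)} = 2 E q$ ($l{\left(E,q \right)} = \frac{q}{\frac{1}{2} \frac{1}{E}} = q 2 E = 2 E q$)
$l{\left(1064 + 146,O{\left(13,-16 \right)} \right)} + 2498750 = 2 \left(1064 + 146\right) \left(9 + 5 \left(-16\right)\right) + 2498750 = 2 \cdot 1210 \left(9 - 80\right) + 2498750 = 2 \cdot 1210 \left(-71\right) + 2498750 = -171820 + 2498750 = 2326930$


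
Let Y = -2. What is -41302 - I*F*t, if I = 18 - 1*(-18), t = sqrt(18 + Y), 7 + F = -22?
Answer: -37126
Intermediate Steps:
F = -29 (F = -7 - 22 = -29)
t = 4 (t = sqrt(18 - 2) = sqrt(16) = 4)
I = 36 (I = 18 + 18 = 36)
-41302 - I*F*t = -41302 - 36*(-29)*4 = -41302 - (-1044)*4 = -41302 - 1*(-4176) = -41302 + 4176 = -37126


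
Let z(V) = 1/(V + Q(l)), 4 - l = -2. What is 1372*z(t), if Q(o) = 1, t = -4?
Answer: -1372/3 ≈ -457.33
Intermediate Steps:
l = 6 (l = 4 - 1*(-2) = 4 + 2 = 6)
z(V) = 1/(1 + V) (z(V) = 1/(V + 1) = 1/(1 + V))
1372*z(t) = 1372/(1 - 4) = 1372/(-3) = 1372*(-1/3) = -1372/3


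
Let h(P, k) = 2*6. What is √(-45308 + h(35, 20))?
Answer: 4*I*√2831 ≈ 212.83*I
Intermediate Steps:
h(P, k) = 12
√(-45308 + h(35, 20)) = √(-45308 + 12) = √(-45296) = 4*I*√2831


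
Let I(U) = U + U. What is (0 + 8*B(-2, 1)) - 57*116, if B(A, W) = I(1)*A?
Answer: -6644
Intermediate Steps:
I(U) = 2*U
B(A, W) = 2*A (B(A, W) = (2*1)*A = 2*A)
(0 + 8*B(-2, 1)) - 57*116 = (0 + 8*(2*(-2))) - 57*116 = (0 + 8*(-4)) - 6612 = (0 - 32) - 6612 = -32 - 6612 = -6644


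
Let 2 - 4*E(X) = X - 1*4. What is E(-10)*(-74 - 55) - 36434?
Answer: -36950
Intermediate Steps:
E(X) = 3/2 - X/4 (E(X) = ½ - (X - 1*4)/4 = ½ - (X - 4)/4 = ½ - (-4 + X)/4 = ½ + (1 - X/4) = 3/2 - X/4)
E(-10)*(-74 - 55) - 36434 = (3/2 - ¼*(-10))*(-74 - 55) - 36434 = (3/2 + 5/2)*(-129) - 36434 = 4*(-129) - 36434 = -516 - 36434 = -36950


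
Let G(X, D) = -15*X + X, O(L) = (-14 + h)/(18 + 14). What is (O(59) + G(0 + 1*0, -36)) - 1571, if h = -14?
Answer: -12575/8 ≈ -1571.9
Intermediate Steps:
O(L) = -7/8 (O(L) = (-14 - 14)/(18 + 14) = -28/32 = -28*1/32 = -7/8)
G(X, D) = -14*X
(O(59) + G(0 + 1*0, -36)) - 1571 = (-7/8 - 14*(0 + 1*0)) - 1571 = (-7/8 - 14*(0 + 0)) - 1571 = (-7/8 - 14*0) - 1571 = (-7/8 + 0) - 1571 = -7/8 - 1571 = -12575/8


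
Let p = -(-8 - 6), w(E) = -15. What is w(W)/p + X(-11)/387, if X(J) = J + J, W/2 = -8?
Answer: -6113/5418 ≈ -1.1283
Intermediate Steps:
W = -16 (W = 2*(-8) = -16)
X(J) = 2*J
p = 14 (p = -1*(-14) = 14)
w(W)/p + X(-11)/387 = -15/14 + (2*(-11))/387 = -15*1/14 - 22*1/387 = -15/14 - 22/387 = -6113/5418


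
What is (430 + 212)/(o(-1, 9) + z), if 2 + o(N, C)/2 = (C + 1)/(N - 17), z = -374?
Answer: -2889/1706 ≈ -1.6934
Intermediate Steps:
o(N, C) = -4 + 2*(1 + C)/(-17 + N) (o(N, C) = -4 + 2*((C + 1)/(N - 17)) = -4 + 2*((1 + C)/(-17 + N)) = -4 + 2*(1 + C)/(-17 + N))
(430 + 212)/(o(-1, 9) + z) = (430 + 212)/(2*(35 + 9 - 2*(-1))/(-17 - 1) - 374) = 642/(2*(35 + 9 + 2)/(-18) - 374) = 642/(2*(-1/18)*46 - 374) = 642/(-46/9 - 374) = 642/(-3412/9) = 642*(-9/3412) = -2889/1706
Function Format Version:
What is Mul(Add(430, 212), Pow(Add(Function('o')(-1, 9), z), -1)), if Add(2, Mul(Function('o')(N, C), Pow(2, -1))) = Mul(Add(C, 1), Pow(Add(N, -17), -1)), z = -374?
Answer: Rational(-2889, 1706) ≈ -1.6934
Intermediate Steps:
Function('o')(N, C) = Add(-4, Mul(2, Pow(Add(-17, N), -1), Add(1, C))) (Function('o')(N, C) = Add(-4, Mul(2, Mul(Add(C, 1), Pow(Add(N, -17), -1)))) = Add(-4, Mul(2, Mul(Add(1, C), Pow(Add(-17, N), -1)))) = Add(-4, Mul(2, Mul(Pow(Add(-17, N), -1), Add(1, C)))) = Add(-4, Mul(2, Pow(Add(-17, N), -1), Add(1, C))))
Mul(Add(430, 212), Pow(Add(Function('o')(-1, 9), z), -1)) = Mul(Add(430, 212), Pow(Add(Mul(2, Pow(Add(-17, -1), -1), Add(35, 9, Mul(-2, -1))), -374), -1)) = Mul(642, Pow(Add(Mul(2, Pow(-18, -1), Add(35, 9, 2)), -374), -1)) = Mul(642, Pow(Add(Mul(2, Rational(-1, 18), 46), -374), -1)) = Mul(642, Pow(Add(Rational(-46, 9), -374), -1)) = Mul(642, Pow(Rational(-3412, 9), -1)) = Mul(642, Rational(-9, 3412)) = Rational(-2889, 1706)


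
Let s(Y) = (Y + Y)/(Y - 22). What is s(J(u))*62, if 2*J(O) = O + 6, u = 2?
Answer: -248/9 ≈ -27.556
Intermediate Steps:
J(O) = 3 + O/2 (J(O) = (O + 6)/2 = (6 + O)/2 = 3 + O/2)
s(Y) = 2*Y/(-22 + Y) (s(Y) = (2*Y)/(-22 + Y) = 2*Y/(-22 + Y))
s(J(u))*62 = (2*(3 + (½)*2)/(-22 + (3 + (½)*2)))*62 = (2*(3 + 1)/(-22 + (3 + 1)))*62 = (2*4/(-22 + 4))*62 = (2*4/(-18))*62 = (2*4*(-1/18))*62 = -4/9*62 = -248/9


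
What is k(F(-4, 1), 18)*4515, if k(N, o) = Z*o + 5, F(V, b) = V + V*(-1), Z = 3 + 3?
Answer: 510195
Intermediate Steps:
Z = 6
F(V, b) = 0 (F(V, b) = V - V = 0)
k(N, o) = 5 + 6*o (k(N, o) = 6*o + 5 = 5 + 6*o)
k(F(-4, 1), 18)*4515 = (5 + 6*18)*4515 = (5 + 108)*4515 = 113*4515 = 510195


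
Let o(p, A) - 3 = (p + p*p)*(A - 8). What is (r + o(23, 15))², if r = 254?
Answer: 16982641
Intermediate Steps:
o(p, A) = 3 + (-8 + A)*(p + p²) (o(p, A) = 3 + (p + p*p)*(A - 8) = 3 + (p + p²)*(-8 + A) = 3 + (-8 + A)*(p + p²))
(r + o(23, 15))² = (254 + (3 - 8*23 - 8*23² + 15*23 + 15*23²))² = (254 + (3 - 184 - 8*529 + 345 + 15*529))² = (254 + (3 - 184 - 4232 + 345 + 7935))² = (254 + 3867)² = 4121² = 16982641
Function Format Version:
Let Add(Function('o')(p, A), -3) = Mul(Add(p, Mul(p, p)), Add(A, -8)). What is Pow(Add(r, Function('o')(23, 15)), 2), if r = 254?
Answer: 16982641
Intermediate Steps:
Function('o')(p, A) = Add(3, Mul(Add(-8, A), Add(p, Pow(p, 2)))) (Function('o')(p, A) = Add(3, Mul(Add(p, Mul(p, p)), Add(A, -8))) = Add(3, Mul(Add(p, Pow(p, 2)), Add(-8, A))) = Add(3, Mul(Add(-8, A), Add(p, Pow(p, 2)))))
Pow(Add(r, Function('o')(23, 15)), 2) = Pow(Add(254, Add(3, Mul(-8, 23), Mul(-8, Pow(23, 2)), Mul(15, 23), Mul(15, Pow(23, 2)))), 2) = Pow(Add(254, Add(3, -184, Mul(-8, 529), 345, Mul(15, 529))), 2) = Pow(Add(254, Add(3, -184, -4232, 345, 7935)), 2) = Pow(Add(254, 3867), 2) = Pow(4121, 2) = 16982641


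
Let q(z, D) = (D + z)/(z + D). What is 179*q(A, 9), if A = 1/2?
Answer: 179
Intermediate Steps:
A = 1/2 ≈ 0.50000
q(z, D) = 1 (q(z, D) = (D + z)/(D + z) = 1)
179*q(A, 9) = 179*1 = 179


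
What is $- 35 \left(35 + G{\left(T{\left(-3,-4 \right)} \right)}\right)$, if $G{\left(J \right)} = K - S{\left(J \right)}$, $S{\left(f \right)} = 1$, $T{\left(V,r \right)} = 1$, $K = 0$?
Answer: $-1190$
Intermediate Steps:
$G{\left(J \right)} = -1$ ($G{\left(J \right)} = 0 - 1 = -1$)
$- 35 \left(35 + G{\left(T{\left(-3,-4 \right)} \right)}\right) = - 35 \left(35 - 1\right) = \left(-35\right) 34 = -1190$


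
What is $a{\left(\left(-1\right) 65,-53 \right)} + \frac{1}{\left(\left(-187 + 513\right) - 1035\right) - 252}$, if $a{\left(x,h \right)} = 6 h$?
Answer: $- \frac{305599}{961} \approx -318.0$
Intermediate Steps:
$a{\left(\left(-1\right) 65,-53 \right)} + \frac{1}{\left(\left(-187 + 513\right) - 1035\right) - 252} = 6 \left(-53\right) + \frac{1}{\left(\left(-187 + 513\right) - 1035\right) - 252} = -318 + \frac{1}{\left(326 - 1035\right) - 252} = -318 + \frac{1}{-709 - 252} = -318 + \frac{1}{-961} = -318 - \frac{1}{961} = - \frac{305599}{961}$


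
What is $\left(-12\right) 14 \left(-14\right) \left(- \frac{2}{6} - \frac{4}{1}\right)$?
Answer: $-10192$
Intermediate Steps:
$\left(-12\right) 14 \left(-14\right) \left(- \frac{2}{6} - \frac{4}{1}\right) = \left(-168\right) \left(-14\right) \left(\left(-2\right) \frac{1}{6} - 4\right) = 2352 \left(- \frac{1}{3} - 4\right) = 2352 \left(- \frac{13}{3}\right) = -10192$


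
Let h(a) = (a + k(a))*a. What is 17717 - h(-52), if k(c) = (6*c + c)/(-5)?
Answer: 93993/5 ≈ 18799.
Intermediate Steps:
k(c) = -7*c/5 (k(c) = (7*c)*(-1/5) = -7*c/5)
h(a) = -2*a**2/5 (h(a) = (a - 7*a/5)*a = (-2*a/5)*a = -2*a**2/5)
17717 - h(-52) = 17717 - (-2)*(-52)**2/5 = 17717 - (-2)*2704/5 = 17717 - 1*(-5408/5) = 17717 + 5408/5 = 93993/5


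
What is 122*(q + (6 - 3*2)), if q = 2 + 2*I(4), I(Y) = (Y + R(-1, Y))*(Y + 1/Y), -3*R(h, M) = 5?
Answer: 7991/3 ≈ 2663.7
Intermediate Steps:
R(h, M) = -5/3 (R(h, M) = -⅓*5 = -5/3)
I(Y) = (-5/3 + Y)*(Y + 1/Y) (I(Y) = (Y - 5/3)*(Y + 1/Y) = (-5/3 + Y)*(Y + 1/Y))
q = 131/6 (q = 2 + 2*(1 + 4² - 5/3*4 - 5/3/4) = 2 + 2*(1 + 16 - 20/3 - 5/3*¼) = 2 + 2*(1 + 16 - 20/3 - 5/12) = 2 + 2*(119/12) = 2 + 119/6 = 131/6 ≈ 21.833)
122*(q + (6 - 3*2)) = 122*(131/6 + (6 - 3*2)) = 122*(131/6 + (6 - 6)) = 122*(131/6 + 0) = 122*(131/6) = 7991/3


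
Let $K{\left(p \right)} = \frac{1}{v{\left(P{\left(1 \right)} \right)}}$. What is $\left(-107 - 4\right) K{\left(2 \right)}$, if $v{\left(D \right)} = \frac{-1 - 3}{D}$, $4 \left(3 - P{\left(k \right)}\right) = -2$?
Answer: $\frac{777}{8} \approx 97.125$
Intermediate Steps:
$P{\left(k \right)} = \frac{7}{2}$ ($P{\left(k \right)} = 3 - - \frac{1}{2} = 3 + \frac{1}{2} = \frac{7}{2}$)
$v{\left(D \right)} = - \frac{4}{D}$ ($v{\left(D \right)} = \frac{-1 - 3}{D} = - \frac{4}{D}$)
$K{\left(p \right)} = - \frac{7}{8}$ ($K{\left(p \right)} = \frac{1}{\left(-4\right) \frac{1}{\frac{7}{2}}} = \frac{1}{\left(-4\right) \frac{2}{7}} = \frac{1}{- \frac{8}{7}} = - \frac{7}{8}$)
$\left(-107 - 4\right) K{\left(2 \right)} = \left(-107 - 4\right) \left(- \frac{7}{8}\right) = \left(-111\right) \left(- \frac{7}{8}\right) = \frac{777}{8}$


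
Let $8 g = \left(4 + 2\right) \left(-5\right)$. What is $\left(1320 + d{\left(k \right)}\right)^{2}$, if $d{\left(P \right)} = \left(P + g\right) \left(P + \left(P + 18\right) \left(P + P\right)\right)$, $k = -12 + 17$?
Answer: $\frac{41667025}{16} \approx 2.6042 \cdot 10^{6}$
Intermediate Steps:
$g = - \frac{15}{4}$ ($g = \frac{\left(4 + 2\right) \left(-5\right)}{8} = \frac{6 \left(-5\right)}{8} = \frac{1}{8} \left(-30\right) = - \frac{15}{4} \approx -3.75$)
$k = 5$
$d{\left(P \right)} = \left(- \frac{15}{4} + P\right) \left(P + 2 P \left(18 + P\right)\right)$ ($d{\left(P \right)} = \left(P - \frac{15}{4}\right) \left(P + \left(P + 18\right) \left(P + P\right)\right) = \left(- \frac{15}{4} + P\right) \left(P + \left(18 + P\right) 2 P\right) = \left(- \frac{15}{4} + P\right) \left(P + 2 P \left(18 + P\right)\right)$)
$\left(1320 + d{\left(k \right)}\right)^{2} = \left(1320 + \frac{1}{4} \cdot 5 \left(-555 + 8 \cdot 5^{2} + 118 \cdot 5\right)\right)^{2} = \left(1320 + \frac{1}{4} \cdot 5 \left(-555 + 8 \cdot 25 + 590\right)\right)^{2} = \left(1320 + \frac{1}{4} \cdot 5 \left(-555 + 200 + 590\right)\right)^{2} = \left(1320 + \frac{1}{4} \cdot 5 \cdot 235\right)^{2} = \left(1320 + \frac{1175}{4}\right)^{2} = \left(\frac{6455}{4}\right)^{2} = \frac{41667025}{16}$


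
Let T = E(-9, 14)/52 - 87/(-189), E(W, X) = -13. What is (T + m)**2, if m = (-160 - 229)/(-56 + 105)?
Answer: 185858689/3111696 ≈ 59.729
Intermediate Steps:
m = -389/49 ≈ -7.9388
T = 53/252 (T = -13/52 - 87/(-189) = -13*1/52 - 87*(-1/189) = -1/4 + 29/63 = 53/252 ≈ 0.21032)
(T + m)**2 = (53/252 - 389/49)**2 = (-13633/1764)**2 = 185858689/3111696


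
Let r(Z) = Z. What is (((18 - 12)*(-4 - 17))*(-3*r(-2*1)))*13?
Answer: -9828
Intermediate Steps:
(((18 - 12)*(-4 - 17))*(-3*r(-2*1)))*13 = (((18 - 12)*(-4 - 17))*(-(-6)))*13 = ((6*(-21))*(-3*(-2)))*13 = -126*6*13 = -756*13 = -9828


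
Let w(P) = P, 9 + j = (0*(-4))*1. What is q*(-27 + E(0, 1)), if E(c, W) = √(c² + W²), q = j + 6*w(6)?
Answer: -702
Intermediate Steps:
j = -9 (j = -9 + (0*(-4))*1 = -9 + 0*1 = -9 + 0 = -9)
q = 27 (q = -9 + 6*6 = -9 + 36 = 27)
E(c, W) = √(W² + c²)
q*(-27 + E(0, 1)) = 27*(-27 + √(1² + 0²)) = 27*(-27 + √(1 + 0)) = 27*(-27 + √1) = 27*(-27 + 1) = 27*(-26) = -702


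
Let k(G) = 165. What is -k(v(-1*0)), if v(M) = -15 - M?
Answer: -165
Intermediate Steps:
-k(v(-1*0)) = -1*165 = -165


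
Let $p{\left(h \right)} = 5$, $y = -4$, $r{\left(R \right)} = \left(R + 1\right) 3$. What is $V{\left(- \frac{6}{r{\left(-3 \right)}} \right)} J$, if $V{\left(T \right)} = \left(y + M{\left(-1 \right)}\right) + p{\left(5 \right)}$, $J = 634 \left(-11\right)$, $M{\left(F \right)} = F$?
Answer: $0$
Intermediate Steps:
$r{\left(R \right)} = 3 + 3 R$ ($r{\left(R \right)} = \left(1 + R\right) 3 = 3 + 3 R$)
$J = -6974$
$V{\left(T \right)} = 0$ ($V{\left(T \right)} = \left(-4 - 1\right) + 5 = -5 + 5 = 0$)
$V{\left(- \frac{6}{r{\left(-3 \right)}} \right)} J = 0 \left(-6974\right) = 0$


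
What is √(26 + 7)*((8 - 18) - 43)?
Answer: -53*√33 ≈ -304.46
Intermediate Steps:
√(26 + 7)*((8 - 18) - 43) = √33*(-10 - 43) = √33*(-53) = -53*√33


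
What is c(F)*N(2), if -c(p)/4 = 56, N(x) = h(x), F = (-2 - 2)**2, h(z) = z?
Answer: -448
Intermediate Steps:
F = 16 (F = (-4)**2 = 16)
N(x) = x
c(p) = -224 (c(p) = -4*56 = -224)
c(F)*N(2) = -224*2 = -448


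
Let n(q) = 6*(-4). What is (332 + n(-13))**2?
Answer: 94864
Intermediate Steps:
n(q) = -24
(332 + n(-13))**2 = (332 - 24)**2 = 308**2 = 94864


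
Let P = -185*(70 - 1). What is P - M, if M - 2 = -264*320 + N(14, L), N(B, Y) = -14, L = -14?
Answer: 71727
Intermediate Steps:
P = -12765 (P = -185*69 = -12765)
M = -84492 (M = 2 + (-264*320 - 14) = 2 + (-84480 - 14) = 2 - 84494 = -84492)
P - M = -12765 - 1*(-84492) = -12765 + 84492 = 71727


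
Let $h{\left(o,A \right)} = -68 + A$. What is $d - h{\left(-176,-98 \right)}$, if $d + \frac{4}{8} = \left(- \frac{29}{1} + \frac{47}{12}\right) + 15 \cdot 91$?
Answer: $\frac{18065}{12} \approx 1505.4$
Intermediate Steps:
$d = \frac{16073}{12}$ ($d = - \frac{1}{2} + \left(\left(- \frac{29}{1} + \frac{47}{12}\right) + 15 \cdot 91\right) = - \frac{1}{2} + \left(\left(\left(-29\right) 1 + 47 \cdot \frac{1}{12}\right) + 1365\right) = - \frac{1}{2} + \left(\left(-29 + \frac{47}{12}\right) + 1365\right) = - \frac{1}{2} + \left(- \frac{301}{12} + 1365\right) = - \frac{1}{2} + \frac{16079}{12} = \frac{16073}{12} \approx 1339.4$)
$d - h{\left(-176,-98 \right)} = \frac{16073}{12} - \left(-68 - 98\right) = \frac{16073}{12} - -166 = \frac{16073}{12} + 166 = \frac{18065}{12}$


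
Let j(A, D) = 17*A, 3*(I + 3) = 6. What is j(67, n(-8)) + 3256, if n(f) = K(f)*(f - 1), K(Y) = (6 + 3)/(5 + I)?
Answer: 4395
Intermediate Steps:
I = -1 (I = -3 + (⅓)*6 = -3 + 2 = -1)
K(Y) = 9/4 (K(Y) = (6 + 3)/(5 - 1) = 9/4)
n(f) = -9/4 + 9*f/4 (n(f) = 9*(f - 1)/4 = 9*(-1 + f)/4 = -9/4 + 9*f/4)
j(67, n(-8)) + 3256 = 17*67 + 3256 = 1139 + 3256 = 4395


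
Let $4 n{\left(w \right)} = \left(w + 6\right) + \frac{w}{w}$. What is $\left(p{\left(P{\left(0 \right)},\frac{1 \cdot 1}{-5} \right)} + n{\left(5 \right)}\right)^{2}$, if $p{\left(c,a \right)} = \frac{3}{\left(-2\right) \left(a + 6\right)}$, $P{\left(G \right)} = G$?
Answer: $\frac{25281}{3364} \approx 7.5152$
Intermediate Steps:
$n{\left(w \right)} = \frac{7}{4} + \frac{w}{4}$ ($n{\left(w \right)} = \frac{\left(w + 6\right) + \frac{w}{w}}{4} = \frac{\left(6 + w\right) + 1}{4} = \frac{7 + w}{4} = \frac{7}{4} + \frac{w}{4}$)
$p{\left(c,a \right)} = \frac{3}{-12 - 2 a}$ ($p{\left(c,a \right)} = \frac{3}{\left(-2\right) \left(6 + a\right)} = \frac{3}{-12 - 2 a}$)
$\left(p{\left(P{\left(0 \right)},\frac{1 \cdot 1}{-5} \right)} + n{\left(5 \right)}\right)^{2} = \left(- \frac{3}{12 + 2 \frac{1 \cdot 1}{-5}} + \left(\frac{7}{4} + \frac{1}{4} \cdot 5\right)\right)^{2} = \left(- \frac{3}{12 + 2 \cdot 1 \left(- \frac{1}{5}\right)} + \left(\frac{7}{4} + \frac{5}{4}\right)\right)^{2} = \left(- \frac{3}{12 + 2 \left(- \frac{1}{5}\right)} + 3\right)^{2} = \left(- \frac{3}{12 - \frac{2}{5}} + 3\right)^{2} = \left(- \frac{3}{\frac{58}{5}} + 3\right)^{2} = \left(\left(-3\right) \frac{5}{58} + 3\right)^{2} = \left(- \frac{15}{58} + 3\right)^{2} = \left(\frac{159}{58}\right)^{2} = \frac{25281}{3364}$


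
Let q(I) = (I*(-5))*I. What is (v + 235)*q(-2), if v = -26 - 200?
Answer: -180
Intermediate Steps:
q(I) = -5*I**2 (q(I) = (-5*I)*I = -5*I**2)
v = -226
(v + 235)*q(-2) = (-226 + 235)*(-5*(-2)**2) = 9*(-5*4) = 9*(-20) = -180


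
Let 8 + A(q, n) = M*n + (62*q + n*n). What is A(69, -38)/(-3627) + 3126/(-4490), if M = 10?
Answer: -5881277/2714205 ≈ -2.1669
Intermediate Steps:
A(q, n) = -8 + n**2 + 10*n + 62*q (A(q, n) = -8 + (10*n + (62*q + n*n)) = -8 + (10*n + (62*q + n**2)) = -8 + (10*n + (n**2 + 62*q)) = -8 + (n**2 + 10*n + 62*q) = -8 + n**2 + 10*n + 62*q)
A(69, -38)/(-3627) + 3126/(-4490) = (-8 + (-38)**2 + 10*(-38) + 62*69)/(-3627) + 3126/(-4490) = (-8 + 1444 - 380 + 4278)*(-1/3627) + 3126*(-1/4490) = 5334*(-1/3627) - 1563/2245 = -1778/1209 - 1563/2245 = -5881277/2714205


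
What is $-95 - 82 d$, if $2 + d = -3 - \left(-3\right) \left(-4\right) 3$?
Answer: $3267$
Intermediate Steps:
$d = -41$ ($d = -2 - \left(3 + \left(-3\right) \left(-4\right) 3\right) = -2 - \left(3 + 12 \cdot 3\right) = -2 - 39 = -41$)
$-95 - 82 d = -95 - -3362 = -95 + 3362 = 3267$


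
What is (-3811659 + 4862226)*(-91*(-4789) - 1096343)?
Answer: -693945728448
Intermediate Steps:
(-3811659 + 4862226)*(-91*(-4789) - 1096343) = 1050567*(435799 - 1096343) = 1050567*(-660544) = -693945728448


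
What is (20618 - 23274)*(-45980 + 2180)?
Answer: 116332800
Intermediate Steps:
(20618 - 23274)*(-45980 + 2180) = -2656*(-43800) = 116332800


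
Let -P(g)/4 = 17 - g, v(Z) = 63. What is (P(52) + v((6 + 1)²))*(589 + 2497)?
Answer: 626458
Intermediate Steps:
P(g) = -68 + 4*g (P(g) = -4*(17 - g) = -68 + 4*g)
(P(52) + v((6 + 1)²))*(589 + 2497) = ((-68 + 4*52) + 63)*(589 + 2497) = ((-68 + 208) + 63)*3086 = (140 + 63)*3086 = 203*3086 = 626458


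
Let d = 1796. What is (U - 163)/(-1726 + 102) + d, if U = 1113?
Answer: 1457877/812 ≈ 1795.4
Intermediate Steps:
(U - 163)/(-1726 + 102) + d = (1113 - 163)/(-1726 + 102) + 1796 = 950/(-1624) + 1796 = 950*(-1/1624) + 1796 = -475/812 + 1796 = 1457877/812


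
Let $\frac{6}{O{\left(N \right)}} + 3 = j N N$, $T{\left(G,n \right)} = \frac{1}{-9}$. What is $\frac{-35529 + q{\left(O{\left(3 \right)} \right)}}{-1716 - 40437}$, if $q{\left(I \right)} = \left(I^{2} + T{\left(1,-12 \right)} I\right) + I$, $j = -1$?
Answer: $\frac{1279051}{1517508} \approx 0.84286$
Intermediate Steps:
$T{\left(G,n \right)} = - \frac{1}{9}$
$O{\left(N \right)} = \frac{6}{-3 - N^{2}}$ ($O{\left(N \right)} = \frac{6}{-3 + - N N} = \frac{6}{-3 - N^{2}}$)
$q{\left(I \right)} = I^{2} + \frac{8 I}{9}$ ($q{\left(I \right)} = \left(I^{2} - \frac{I}{9}\right) + I = I^{2} + \frac{8 I}{9}$)
$\frac{-35529 + q{\left(O{\left(3 \right)} \right)}}{-1716 - 40437} = \frac{-35529 + \frac{- \frac{6}{3 + 3^{2}} \left(8 + 9 \left(- \frac{6}{3 + 3^{2}}\right)\right)}{9}}{-1716 - 40437} = \frac{-35529 + \frac{- \frac{6}{3 + 9} \left(8 + 9 \left(- \frac{6}{3 + 9}\right)\right)}{9}}{-42153} = \left(-35529 + \frac{- \frac{6}{12} \left(8 + 9 \left(- \frac{6}{12}\right)\right)}{9}\right) \left(- \frac{1}{42153}\right) = \left(-35529 + \frac{\left(-6\right) \frac{1}{12} \left(8 + 9 \left(\left(-6\right) \frac{1}{12}\right)\right)}{9}\right) \left(- \frac{1}{42153}\right) = \left(-35529 + \frac{1}{9} \left(- \frac{1}{2}\right) \left(8 + 9 \left(- \frac{1}{2}\right)\right)\right) \left(- \frac{1}{42153}\right) = \left(-35529 + \frac{1}{9} \left(- \frac{1}{2}\right) \left(8 - \frac{9}{2}\right)\right) \left(- \frac{1}{42153}\right) = \left(-35529 + \frac{1}{9} \left(- \frac{1}{2}\right) \frac{7}{2}\right) \left(- \frac{1}{42153}\right) = \left(-35529 - \frac{7}{36}\right) \left(- \frac{1}{42153}\right) = \left(- \frac{1279051}{36}\right) \left(- \frac{1}{42153}\right) = \frac{1279051}{1517508}$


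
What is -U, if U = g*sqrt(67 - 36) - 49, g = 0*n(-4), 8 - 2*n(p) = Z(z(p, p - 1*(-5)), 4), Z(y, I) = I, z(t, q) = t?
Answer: 49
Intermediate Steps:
n(p) = 2 (n(p) = 4 - 1/2*4 = 4 - 2 = 2)
g = 0 (g = 0*2 = 0)
U = -49 (U = 0*sqrt(67 - 36) - 49 = 0*sqrt(31) - 49 = 0 - 49 = -49)
-U = -1*(-49) = 49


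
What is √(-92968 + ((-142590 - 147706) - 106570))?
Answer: 3*I*√54426 ≈ 699.88*I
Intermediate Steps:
√(-92968 + ((-142590 - 147706) - 106570)) = √(-92968 + (-290296 - 106570)) = √(-92968 - 396866) = √(-489834) = 3*I*√54426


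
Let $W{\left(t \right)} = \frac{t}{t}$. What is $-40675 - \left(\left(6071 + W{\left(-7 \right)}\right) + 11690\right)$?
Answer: $-58437$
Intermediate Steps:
$W{\left(t \right)} = 1$
$-40675 - \left(\left(6071 + W{\left(-7 \right)}\right) + 11690\right) = -40675 - \left(\left(6071 + 1\right) + 11690\right) = -40675 - \left(6072 + 11690\right) = -40675 - 17762 = -58437$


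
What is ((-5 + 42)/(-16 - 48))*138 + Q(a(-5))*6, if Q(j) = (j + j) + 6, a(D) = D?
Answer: -3321/32 ≈ -103.78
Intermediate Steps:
Q(j) = 6 + 2*j (Q(j) = 2*j + 6 = 6 + 2*j)
((-5 + 42)/(-16 - 48))*138 + Q(a(-5))*6 = ((-5 + 42)/(-16 - 48))*138 + (6 + 2*(-5))*6 = (37/(-64))*138 + (6 - 10)*6 = (37*(-1/64))*138 - 4*6 = -37/64*138 - 24 = -2553/32 - 24 = -3321/32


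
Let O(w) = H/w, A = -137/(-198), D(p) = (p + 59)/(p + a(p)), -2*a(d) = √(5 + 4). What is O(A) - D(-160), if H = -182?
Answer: -11667302/44251 ≈ -263.66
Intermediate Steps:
a(d) = -3/2 (a(d) = -√(5 + 4)/2 = -√9/2 = -½*3 = -3/2)
D(p) = (59 + p)/(-3/2 + p) (D(p) = (p + 59)/(p - 3/2) = (59 + p)/(-3/2 + p))
A = 137/198 (A = -137*(-1/198) = 137/198 ≈ 0.69192)
O(w) = -182/w
O(A) - D(-160) = -182/137/198 - 2*(59 - 160)/(-3 + 2*(-160)) = -182*198/137 - 2*(-101)/(-3 - 320) = -36036/137 - 2*(-101)/(-323) = -36036/137 - 2*(-1)*(-101)/323 = -36036/137 - 1*202/323 = -36036/137 - 202/323 = -11667302/44251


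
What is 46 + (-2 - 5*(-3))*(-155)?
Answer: -1969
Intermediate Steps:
46 + (-2 - 5*(-3))*(-155) = 46 + (-2 + 15)*(-155) = 46 + 13*(-155) = 46 - 2015 = -1969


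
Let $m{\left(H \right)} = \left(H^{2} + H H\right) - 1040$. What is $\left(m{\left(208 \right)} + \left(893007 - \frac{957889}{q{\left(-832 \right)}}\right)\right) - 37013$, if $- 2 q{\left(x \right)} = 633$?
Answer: $\frac{597873884}{633} \approx 9.4451 \cdot 10^{5}$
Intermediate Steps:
$q{\left(x \right)} = - \frac{633}{2}$ ($q{\left(x \right)} = \left(- \frac{1}{2}\right) 633 = - \frac{633}{2}$)
$m{\left(H \right)} = -1040 + 2 H^{2}$ ($m{\left(H \right)} = \left(H^{2} + H^{2}\right) - 1040 = 2 H^{2} - 1040 = -1040 + 2 H^{2}$)
$\left(m{\left(208 \right)} + \left(893007 - \frac{957889}{q{\left(-832 \right)}}\right)\right) - 37013 = \left(\left(-1040 + 2 \cdot 208^{2}\right) + \left(893007 - \frac{957889}{- \frac{633}{2}}\right)\right) - 37013 = \left(\left(-1040 + 2 \cdot 43264\right) + \left(893007 - - \frac{1915778}{633}\right)\right) - 37013 = \left(\left(-1040 + 86528\right) + \left(893007 + \frac{1915778}{633}\right)\right) - 37013 = \left(85488 + \frac{567189209}{633}\right) - 37013 = \frac{621303113}{633} - 37013 = \frac{597873884}{633}$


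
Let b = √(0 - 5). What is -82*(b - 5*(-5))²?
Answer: -50840 - 4100*I*√5 ≈ -50840.0 - 9167.9*I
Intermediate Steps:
b = I*√5 (b = √(-5) = I*√5 ≈ 2.2361*I)
-82*(b - 5*(-5))² = -82*(I*√5 - 5*(-5))² = -82*(I*√5 + 25)² = -82*(25 + I*√5)²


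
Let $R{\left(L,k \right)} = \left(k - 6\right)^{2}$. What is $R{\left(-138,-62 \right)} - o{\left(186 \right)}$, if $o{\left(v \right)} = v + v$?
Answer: $4252$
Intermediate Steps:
$R{\left(L,k \right)} = \left(-6 + k\right)^{2}$
$o{\left(v \right)} = 2 v$
$R{\left(-138,-62 \right)} - o{\left(186 \right)} = \left(-6 - 62\right)^{2} - 2 \cdot 186 = \left(-68\right)^{2} - 372 = 4624 - 372 = 4252$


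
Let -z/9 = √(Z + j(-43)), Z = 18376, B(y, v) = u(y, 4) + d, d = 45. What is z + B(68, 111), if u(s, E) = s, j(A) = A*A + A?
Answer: 113 - 9*√20182 ≈ -1165.6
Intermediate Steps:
j(A) = A + A² (j(A) = A² + A = A + A²)
B(y, v) = 45 + y (B(y, v) = y + 45 = 45 + y)
z = -9*√20182 (z = -9*√(18376 - 43*(1 - 43)) = -9*√(18376 - 43*(-42)) = -9*√(18376 + 1806) = -9*√20182 ≈ -1278.6)
z + B(68, 111) = -9*√20182 + (45 + 68) = -9*√20182 + 113 = 113 - 9*√20182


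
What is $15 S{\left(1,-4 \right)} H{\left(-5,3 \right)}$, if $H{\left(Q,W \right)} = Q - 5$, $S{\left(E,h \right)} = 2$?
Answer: $-300$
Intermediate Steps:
$H{\left(Q,W \right)} = -5 + Q$
$15 S{\left(1,-4 \right)} H{\left(-5,3 \right)} = 15 \cdot 2 \left(-5 - 5\right) = 30 \left(-10\right) = -300$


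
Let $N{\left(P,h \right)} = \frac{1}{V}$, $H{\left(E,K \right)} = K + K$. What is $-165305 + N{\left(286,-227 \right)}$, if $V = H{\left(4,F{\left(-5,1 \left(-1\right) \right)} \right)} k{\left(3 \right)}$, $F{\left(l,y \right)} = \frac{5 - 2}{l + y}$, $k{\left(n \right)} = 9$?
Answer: $- \frac{1487746}{9} \approx -1.6531 \cdot 10^{5}$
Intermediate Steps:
$F{\left(l,y \right)} = \frac{3}{l + y}$
$H{\left(E,K \right)} = 2 K$
$V = -9$ ($V = 2 \frac{3}{-5 + 1 \left(-1\right)} 9 = 2 \frac{3}{-5 - 1} \cdot 9 = 2 \frac{3}{-6} \cdot 9 = 2 \cdot 3 \left(- \frac{1}{6}\right) 9 = 2 \left(- \frac{1}{2}\right) 9 = \left(-1\right) 9 = -9$)
$N{\left(P,h \right)} = - \frac{1}{9}$ ($N{\left(P,h \right)} = \frac{1}{-9} = - \frac{1}{9}$)
$-165305 + N{\left(286,-227 \right)} = -165305 - \frac{1}{9} = - \frac{1487746}{9}$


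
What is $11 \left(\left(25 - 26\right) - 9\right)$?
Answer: $-110$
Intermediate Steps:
$11 \left(\left(25 - 26\right) - 9\right) = 11 \left(-1 - 9\right) = 11 \left(-10\right) = -110$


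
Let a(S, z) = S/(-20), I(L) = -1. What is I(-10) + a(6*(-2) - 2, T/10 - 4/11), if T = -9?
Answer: -3/10 ≈ -0.30000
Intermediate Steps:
a(S, z) = -S/20 (a(S, z) = S*(-1/20) = -S/20)
I(-10) + a(6*(-2) - 2, T/10 - 4/11) = -1 - (6*(-2) - 2)/20 = -1 - (-12 - 2)/20 = -1 - 1/20*(-14) = -1 + 7/10 = -3/10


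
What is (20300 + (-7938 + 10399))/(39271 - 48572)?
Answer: -22761/9301 ≈ -2.4472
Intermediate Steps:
(20300 + (-7938 + 10399))/(39271 - 48572) = (20300 + 2461)/(-9301) = 22761*(-1/9301) = -22761/9301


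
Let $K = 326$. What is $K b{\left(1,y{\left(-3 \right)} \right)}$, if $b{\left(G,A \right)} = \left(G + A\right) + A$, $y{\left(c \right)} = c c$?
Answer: $6194$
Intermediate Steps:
$y{\left(c \right)} = c^{2}$
$b{\left(G,A \right)} = G + 2 A$ ($b{\left(G,A \right)} = \left(A + G\right) + A = G + 2 A$)
$K b{\left(1,y{\left(-3 \right)} \right)} = 326 \left(1 + 2 \left(-3\right)^{2}\right) = 326 \left(1 + 2 \cdot 9\right) = 326 \left(1 + 18\right) = 326 \cdot 19 = 6194$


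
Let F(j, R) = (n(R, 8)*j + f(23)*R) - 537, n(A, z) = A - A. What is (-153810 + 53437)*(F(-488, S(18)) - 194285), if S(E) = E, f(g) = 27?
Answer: 19506087328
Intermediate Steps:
n(A, z) = 0
F(j, R) = -537 + 27*R (F(j, R) = (0*j + 27*R) - 537 = (0 + 27*R) - 537 = 27*R - 537 = -537 + 27*R)
(-153810 + 53437)*(F(-488, S(18)) - 194285) = (-153810 + 53437)*((-537 + 27*18) - 194285) = -100373*((-537 + 486) - 194285) = -100373*(-51 - 194285) = -100373*(-194336) = 19506087328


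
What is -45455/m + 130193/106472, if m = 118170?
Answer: 1054522205/1258179624 ≈ 0.83813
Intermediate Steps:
-45455/m + 130193/106472 = -45455/118170 + 130193/106472 = -45455*1/118170 + 130193*(1/106472) = -9091/23634 + 130193/106472 = 1054522205/1258179624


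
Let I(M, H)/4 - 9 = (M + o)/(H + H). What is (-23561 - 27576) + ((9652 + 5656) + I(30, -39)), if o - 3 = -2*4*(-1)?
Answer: -1396009/39 ≈ -35795.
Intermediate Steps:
o = 11 (o = 3 - 2*4*(-1) = 3 - 8*(-1) = 3 + 8 = 11)
I(M, H) = 36 + 2*(11 + M)/H (I(M, H) = 36 + 4*((M + 11)/(H + H)) = 36 + 4*((11 + M)/((2*H))) = 36 + 4*((11 + M)*(1/(2*H))) = 36 + 4*((11 + M)/(2*H)) = 36 + 2*(11 + M)/H)
(-23561 - 27576) + ((9652 + 5656) + I(30, -39)) = (-23561 - 27576) + ((9652 + 5656) + 2*(11 + 30 + 18*(-39))/(-39)) = -51137 + (15308 + 2*(-1/39)*(11 + 30 - 702)) = -51137 + (15308 + 2*(-1/39)*(-661)) = -51137 + (15308 + 1322/39) = -51137 + 598334/39 = -1396009/39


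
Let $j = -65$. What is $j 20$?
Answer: $-1300$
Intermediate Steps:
$j 20 = \left(-65\right) 20 = -1300$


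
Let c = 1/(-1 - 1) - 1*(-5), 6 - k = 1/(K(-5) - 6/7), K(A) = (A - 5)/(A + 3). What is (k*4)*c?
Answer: 3006/29 ≈ 103.66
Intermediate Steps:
K(A) = (-5 + A)/(3 + A)
k = 167/29 (k = 6 - 1/((-5 - 5)/(3 - 5) - 6/7) = 6 - 1/(-10/(-2) - 6*⅐) = 6 - 1/(-½*(-10) - 6/7) = 6 - 1/(5 - 6/7) = 6 - 1/29/7 = 6 - 1*7/29 = 6 - 7/29 = 167/29 ≈ 5.7586)
c = 9/2 (c = 1/(-2) + 5 = -½ + 5 = 9/2 ≈ 4.5000)
(k*4)*c = ((167/29)*4)*(9/2) = (668/29)*(9/2) = 3006/29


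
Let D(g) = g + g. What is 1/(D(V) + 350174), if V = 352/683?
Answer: 683/239169546 ≈ 2.8557e-6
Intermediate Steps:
V = 352/683 (V = 352*(1/683) = 352/683 ≈ 0.51537)
D(g) = 2*g
1/(D(V) + 350174) = 1/(2*(352/683) + 350174) = 1/(704/683 + 350174) = 1/(239169546/683) = 683/239169546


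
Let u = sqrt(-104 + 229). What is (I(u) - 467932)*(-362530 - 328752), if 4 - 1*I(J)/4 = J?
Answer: 323461908312 + 13825640*sqrt(5) ≈ 3.2349e+11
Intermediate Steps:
u = 5*sqrt(5) (u = sqrt(125) = 5*sqrt(5) ≈ 11.180)
I(J) = 16 - 4*J
(I(u) - 467932)*(-362530 - 328752) = ((16 - 20*sqrt(5)) - 467932)*(-362530 - 328752) = ((16 - 20*sqrt(5)) - 467932)*(-691282) = (-467916 - 20*sqrt(5))*(-691282) = 323461908312 + 13825640*sqrt(5)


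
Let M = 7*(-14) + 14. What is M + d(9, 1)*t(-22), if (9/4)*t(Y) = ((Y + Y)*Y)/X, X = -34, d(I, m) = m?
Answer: -14788/153 ≈ -96.654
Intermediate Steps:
t(Y) = -4*Y**2/153 (t(Y) = 4*(((Y + Y)*Y)/(-34))/9 = 4*(((2*Y)*Y)*(-1/34))/9 = 4*((2*Y**2)*(-1/34))/9 = 4*(-Y**2/17)/9 = -4*Y**2/153)
M = -84 (M = -98 + 14 = -84)
M + d(9, 1)*t(-22) = -84 + 1*(-4/153*(-22)**2) = -84 + 1*(-4/153*484) = -84 + 1*(-1936/153) = -84 - 1936/153 = -14788/153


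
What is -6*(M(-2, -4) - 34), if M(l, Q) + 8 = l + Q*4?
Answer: 360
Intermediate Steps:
M(l, Q) = -8 + l + 4*Q (M(l, Q) = -8 + (l + Q*4) = -8 + (l + 4*Q) = -8 + l + 4*Q)
-6*(M(-2, -4) - 34) = -6*((-8 - 2 + 4*(-4)) - 34) = -6*((-8 - 2 - 16) - 34) = -6*(-26 - 34) = -6*(-60) = 360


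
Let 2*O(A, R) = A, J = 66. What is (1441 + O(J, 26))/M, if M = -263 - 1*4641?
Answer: -737/2452 ≈ -0.30057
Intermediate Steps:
O(A, R) = A/2
M = -4904 (M = -263 - 4641 = -4904)
(1441 + O(J, 26))/M = (1441 + (½)*66)/(-4904) = (1441 + 33)*(-1/4904) = 1474*(-1/4904) = -737/2452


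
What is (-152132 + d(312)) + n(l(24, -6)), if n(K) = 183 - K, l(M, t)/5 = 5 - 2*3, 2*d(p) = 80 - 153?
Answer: -303961/2 ≈ -1.5198e+5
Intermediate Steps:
d(p) = -73/2 (d(p) = (80 - 153)/2 = (½)*(-73) = -73/2)
l(M, t) = -5 (l(M, t) = 5*(5 - 2*3) = 5*(5 - 6) = 5*(-1) = -5)
(-152132 + d(312)) + n(l(24, -6)) = (-152132 - 73/2) + (183 - 1*(-5)) = -304337/2 + (183 + 5) = -304337/2 + 188 = -303961/2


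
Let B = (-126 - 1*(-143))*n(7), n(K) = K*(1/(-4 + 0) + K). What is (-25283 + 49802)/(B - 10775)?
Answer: -98076/39887 ≈ -2.4588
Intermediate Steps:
n(K) = K*(-1/4 + K) (n(K) = K*(1/(-4) + K) = K*(-1/4 + K))
B = 3213/4 (B = (-126 - 1*(-143))*(7*(-1/4 + 7)) = (-126 + 143)*(7*(27/4)) = 17*(189/4) = 3213/4 ≈ 803.25)
(-25283 + 49802)/(B - 10775) = (-25283 + 49802)/(3213/4 - 10775) = 24519/(-39887/4) = 24519*(-4/39887) = -98076/39887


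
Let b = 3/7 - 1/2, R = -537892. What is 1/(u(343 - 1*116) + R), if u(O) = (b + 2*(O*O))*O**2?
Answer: 14/74339077531 ≈ 1.8833e-10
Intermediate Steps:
b = -1/14 (b = 3*(1/7) - 1*1/2 = 3/7 - 1/2 = -1/14 ≈ -0.071429)
u(O) = O**2*(-1/14 + 2*O**2) (u(O) = (-1/14 + 2*(O*O))*O**2 = (-1/14 + 2*O**2)*O**2 = O**2*(-1/14 + 2*O**2))
1/(u(343 - 1*116) + R) = 1/((2*(343 - 1*116)**4 - (343 - 1*116)**2/14) - 537892) = 1/((2*(343 - 116)**4 - (343 - 116)**2/14) - 537892) = 1/((2*227**4 - 1/14*227**2) - 537892) = 1/((2*2655237841 - 1/14*51529) - 537892) = 1/((5310475682 - 51529/14) - 537892) = 1/(74346608019/14 - 537892) = 1/(74339077531/14) = 14/74339077531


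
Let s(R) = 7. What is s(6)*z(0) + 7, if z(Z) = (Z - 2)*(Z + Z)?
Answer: 7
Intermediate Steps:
z(Z) = 2*Z*(-2 + Z) (z(Z) = (-2 + Z)*(2*Z) = 2*Z*(-2 + Z))
s(6)*z(0) + 7 = 7*(2*0*(-2 + 0)) + 7 = 7*(2*0*(-2)) + 7 = 7*0 + 7 = 0 + 7 = 7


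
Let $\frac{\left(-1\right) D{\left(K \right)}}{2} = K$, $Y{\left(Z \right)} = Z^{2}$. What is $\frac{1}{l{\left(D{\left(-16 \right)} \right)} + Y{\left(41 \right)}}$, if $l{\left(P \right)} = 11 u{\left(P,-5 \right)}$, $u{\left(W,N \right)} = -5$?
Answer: $\frac{1}{1626} \approx 0.00061501$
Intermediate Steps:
$D{\left(K \right)} = - 2 K$
$l{\left(P \right)} = -55$ ($l{\left(P \right)} = 11 \left(-5\right) = -55$)
$\frac{1}{l{\left(D{\left(-16 \right)} \right)} + Y{\left(41 \right)}} = \frac{1}{-55 + 41^{2}} = \frac{1}{-55 + 1681} = \frac{1}{1626}$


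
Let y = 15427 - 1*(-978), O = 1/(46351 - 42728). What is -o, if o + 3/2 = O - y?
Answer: 118881497/7246 ≈ 16407.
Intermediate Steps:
O = 1/3623 ≈ 0.00027601
y = 16405 (y = 15427 + 978 = 16405)
o = -118881497/7246 (o = -3/2 + (1/3623 - 1*16405) = -3/2 + (1/3623 - 16405) = -3/2 - 59435314/3623 = -118881497/7246 ≈ -16407.)
-o = -1*(-118881497/7246) = 118881497/7246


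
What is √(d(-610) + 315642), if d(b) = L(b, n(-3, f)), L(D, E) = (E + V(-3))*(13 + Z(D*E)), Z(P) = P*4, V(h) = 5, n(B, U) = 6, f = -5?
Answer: √154745 ≈ 393.38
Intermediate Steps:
Z(P) = 4*P
L(D, E) = (5 + E)*(13 + 4*D*E) (L(D, E) = (E + 5)*(13 + 4*(D*E)) = (5 + E)*(13 + 4*D*E))
d(b) = 143 + 264*b (d(b) = 65 + 13*6 + 4*b*6² + 20*b*6 = 65 + 78 + 4*b*36 + 120*b = 65 + 78 + 144*b + 120*b = 143 + 264*b)
√(d(-610) + 315642) = √((143 + 264*(-610)) + 315642) = √((143 - 161040) + 315642) = √(-160897 + 315642) = √154745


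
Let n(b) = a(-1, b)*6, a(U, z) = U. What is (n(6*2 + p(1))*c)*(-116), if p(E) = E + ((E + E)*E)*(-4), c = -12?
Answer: -8352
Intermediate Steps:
p(E) = E - 8*E**2 (p(E) = E + ((2*E)*E)*(-4) = E + (2*E**2)*(-4) = E - 8*E**2)
n(b) = -6 (n(b) = -1*6 = -6)
(n(6*2 + p(1))*c)*(-116) = -6*(-12)*(-116) = 72*(-116) = -8352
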